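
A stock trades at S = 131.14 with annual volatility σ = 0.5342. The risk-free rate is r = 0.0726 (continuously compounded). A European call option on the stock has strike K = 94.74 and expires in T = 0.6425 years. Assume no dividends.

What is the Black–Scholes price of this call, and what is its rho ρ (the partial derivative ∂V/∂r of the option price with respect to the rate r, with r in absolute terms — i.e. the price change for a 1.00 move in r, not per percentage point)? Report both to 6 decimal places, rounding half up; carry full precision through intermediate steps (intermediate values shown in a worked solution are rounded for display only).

price = 45.611143
ρ = 43.194027

σ√T = 0.5342·√0.6425 = 0.428194
d₁ = (ln(S/K) + (r+σ²/2)T) / (σ√T) = (ln(131.14/94.74) + (0.0726+0.5342²/2)·0.6425) / 0.428194 = (0.325129 + 0.138320) / 0.428194 = 1.082336
d₂ = d₁ − σ√T = 1.082336 − 0.428194 = 0.654142
e^{−rT} = e^{−0.0726·0.6425} = 0.954426
N(d₁) = 0.860448,  N(d₂) = 0.743490
Call price V = S·N(d₁) − K·e^{−rT}·N(d₂) = 112.839200 − 67.228057 = 45.611143
ρ = K·T·e^{−rT}·N(d₂) = 43.194027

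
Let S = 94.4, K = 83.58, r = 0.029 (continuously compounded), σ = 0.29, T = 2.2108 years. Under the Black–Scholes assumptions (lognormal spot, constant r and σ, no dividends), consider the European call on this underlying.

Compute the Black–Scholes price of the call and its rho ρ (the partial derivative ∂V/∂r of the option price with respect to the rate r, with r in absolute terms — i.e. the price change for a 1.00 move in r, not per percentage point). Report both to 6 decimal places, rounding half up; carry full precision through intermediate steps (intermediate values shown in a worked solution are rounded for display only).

price = 24.076119
ρ = 101.430891

σ√T = 0.29·√2.2108 = 0.431194
d₁ = (ln(S/K) + (r+σ²/2)T) / (σ√T) = (ln(94.4/83.58) + (0.029+0.29²/2)·2.2108) / 0.431194 = (0.121737 + 0.157077) / 0.431194 = 0.646610
d₂ = d₁ − σ√T = 0.646610 − 0.431194 = 0.215416
e^{−rT} = e^{−0.029·2.2108} = 0.937899
N(d₁) = 0.741058,  N(d₂) = 0.585278
Call price V = S·N(d₁) − K·e^{−rT}·N(d₂) = 69.955842 − 45.879723 = 24.076119
ρ = K·T·e^{−rT}·N(d₂) = 101.430891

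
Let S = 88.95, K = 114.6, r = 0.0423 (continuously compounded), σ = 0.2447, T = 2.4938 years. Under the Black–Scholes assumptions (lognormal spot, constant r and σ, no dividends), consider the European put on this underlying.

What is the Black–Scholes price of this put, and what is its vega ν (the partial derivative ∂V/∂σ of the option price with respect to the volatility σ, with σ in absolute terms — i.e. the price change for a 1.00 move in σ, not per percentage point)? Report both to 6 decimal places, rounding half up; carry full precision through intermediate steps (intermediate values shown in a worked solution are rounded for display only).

price = 22.851201
ν = 55.041445

σ√T = 0.2447·√2.4938 = 0.386425
d₁ = (ln(S/K) + (r+σ²/2)T) / (σ√T) = (ln(88.95/114.6) + (0.0423+0.2447²/2)·2.4938) / 0.386425 = (-0.253373 + 0.180150) / 0.386425 = -0.189490
d₂ = d₁ − σ√T = -0.189490 − 0.386425 = -0.575915
e^{−rT} = e^{−0.0423·2.4938} = 0.899886
N(−d₁) = 0.575146,  N(−d₂) = 0.717664
Put price V = K·e^{−rT}·N(−d₂) − S·N(−d₁) = 74.010408 − 51.159207 = 22.851201
φ(d₁) = (1/√(2π))·e^{−d₁²/2} = 0.391844
ν = S·φ(d₁)·√T = 55.041445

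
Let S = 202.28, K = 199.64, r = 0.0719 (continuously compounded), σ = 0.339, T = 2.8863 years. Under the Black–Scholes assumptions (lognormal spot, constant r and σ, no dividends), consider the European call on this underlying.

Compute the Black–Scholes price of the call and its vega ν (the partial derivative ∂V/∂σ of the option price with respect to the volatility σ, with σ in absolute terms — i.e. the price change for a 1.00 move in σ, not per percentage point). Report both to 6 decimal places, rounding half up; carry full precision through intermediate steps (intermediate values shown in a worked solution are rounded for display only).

σ√T = 0.339·√2.8863 = 0.575931
d₁ = (ln(S/K) + (r+σ²/2)T) / (σ√T) = (ln(202.28/199.64) + (0.0719+0.339²/2)·2.8863) / 0.575931 = (0.013137 + 0.373373) / 0.575931 = 0.671105
d₂ = d₁ − σ√T = 0.671105 − 0.575931 = 0.095174
e^{−rT} = e^{−0.0719·2.8863} = 0.812593
N(d₁) = 0.748923,  N(d₂) = 0.537912
Call price V = S·N(d₁) − K·e^{−rT}·N(d₂) = 151.492202 − 87.263315 = 64.228886
φ(d₁) = (1/√(2π))·e^{−d₁²/2} = 0.318501
ν = S·φ(d₁)·√T = 109.454711

price = 64.228886
ν = 109.454711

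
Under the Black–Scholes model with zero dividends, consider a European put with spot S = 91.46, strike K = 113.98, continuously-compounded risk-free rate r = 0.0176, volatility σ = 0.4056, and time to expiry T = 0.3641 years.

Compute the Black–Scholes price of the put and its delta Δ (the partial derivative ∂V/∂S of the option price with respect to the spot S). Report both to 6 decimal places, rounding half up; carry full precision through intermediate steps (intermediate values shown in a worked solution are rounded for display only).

price = 24.406788
Δ = -0.773628

σ√T = 0.4056·√0.3641 = 0.244742
d₁ = (ln(S/K) + (r+σ²/2)T) / (σ√T) = (ln(91.46/113.98) + (0.0176+0.4056²/2)·0.3641) / 0.244742 = (-0.220121 + 0.036357) / 0.244742 = -0.750847
d₂ = d₁ − σ√T = -0.750847 − 0.244742 = -0.995589
e^{−rT} = e^{−0.0176·0.3641} = 0.993612
N(−d₁) = 0.773628,  N(−d₂) = 0.840275
Put price V = K·e^{−rT}·N(−d₂) − S·N(−d₁) = 95.162785 − 70.755996 = 24.406788
Δ = −N(−d₁) = -0.773628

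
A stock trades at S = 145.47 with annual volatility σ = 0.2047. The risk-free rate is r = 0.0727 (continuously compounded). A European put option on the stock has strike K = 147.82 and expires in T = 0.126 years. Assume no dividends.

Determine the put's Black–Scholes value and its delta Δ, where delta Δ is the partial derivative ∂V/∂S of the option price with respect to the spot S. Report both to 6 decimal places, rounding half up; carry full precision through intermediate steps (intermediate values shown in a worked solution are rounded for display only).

price = 4.750350
Δ = -0.523186

σ√T = 0.2047·√0.126 = 0.072661
d₁ = (ln(S/K) + (r+σ²/2)T) / (σ√T) = (ln(145.47/147.82) + (0.0727+0.2047²/2)·0.126) / 0.072661 = (-0.016025 + 0.011800) / 0.072661 = -0.058152
d₂ = d₁ − σ√T = -0.058152 − 0.072661 = -0.130813
e^{−rT} = e^{−0.0727·0.126} = 0.990882
N(−d₁) = 0.523186,  N(−d₂) = 0.552039
Put price V = K·e^{−rT}·N(−d₂) − S·N(−d₁) = 80.858255 − 76.107905 = 4.750350
Δ = −N(−d₁) = -0.523186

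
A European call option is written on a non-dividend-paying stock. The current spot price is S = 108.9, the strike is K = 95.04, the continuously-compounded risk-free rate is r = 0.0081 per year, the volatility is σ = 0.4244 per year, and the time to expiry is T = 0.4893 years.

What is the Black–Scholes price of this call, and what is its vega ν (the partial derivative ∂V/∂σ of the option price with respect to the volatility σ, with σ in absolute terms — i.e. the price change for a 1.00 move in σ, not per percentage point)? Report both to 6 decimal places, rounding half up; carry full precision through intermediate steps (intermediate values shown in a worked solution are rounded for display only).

σ√T = 0.4244·√0.4893 = 0.296868
d₁ = (ln(S/K) + (r+σ²/2)T) / (σ√T) = (ln(108.9/95.04) + (0.0081+0.4244²/2)·0.4893) / 0.296868 = (0.136132 + 0.048029) / 0.296868 = 0.620346
d₂ = d₁ − σ√T = 0.620346 − 0.296868 = 0.323478
e^{−rT} = e^{−0.0081·0.4893} = 0.996045
N(d₁) = 0.732485,  N(d₂) = 0.626833
Call price V = S·N(d₁) − K·e^{−rT}·N(d₂) = 79.767618 − 59.338611 = 20.429008
φ(d₁) = (1/√(2π))·e^{−d₁²/2} = 0.329113
ν = S·φ(d₁)·√T = 25.070382

price = 20.429008
ν = 25.070382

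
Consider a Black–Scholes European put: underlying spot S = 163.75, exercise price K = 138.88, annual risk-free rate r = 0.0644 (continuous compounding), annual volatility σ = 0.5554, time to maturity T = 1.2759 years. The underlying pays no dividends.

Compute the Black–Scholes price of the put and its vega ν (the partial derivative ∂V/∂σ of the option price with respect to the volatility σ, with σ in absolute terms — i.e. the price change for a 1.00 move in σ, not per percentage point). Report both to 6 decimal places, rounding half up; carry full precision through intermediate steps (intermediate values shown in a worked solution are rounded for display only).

σ√T = 0.5554·√1.2759 = 0.627356
d₁ = (ln(S/K) + (r+σ²/2)T) / (σ√T) = (ln(163.75/138.88) + (0.0644+0.5554²/2)·1.2759) / 0.627356 = (0.164731 + 0.278956) / 0.627356 = 0.707232
d₂ = d₁ − σ√T = 0.707232 − 0.627356 = 0.079876
e^{−rT} = e^{−0.0644·1.2759} = 0.921117
N(−d₁) = 0.239711,  N(−d₂) = 0.468168
Put price V = K·e^{−rT}·N(−d₂) − S·N(−d₁) = 59.890274 − 39.252694 = 20.637580
φ(d₁) = (1/√(2π))·e^{−d₁²/2} = 0.310669
ν = S·φ(d₁)·√T = 57.462903

price = 20.637580
ν = 57.462903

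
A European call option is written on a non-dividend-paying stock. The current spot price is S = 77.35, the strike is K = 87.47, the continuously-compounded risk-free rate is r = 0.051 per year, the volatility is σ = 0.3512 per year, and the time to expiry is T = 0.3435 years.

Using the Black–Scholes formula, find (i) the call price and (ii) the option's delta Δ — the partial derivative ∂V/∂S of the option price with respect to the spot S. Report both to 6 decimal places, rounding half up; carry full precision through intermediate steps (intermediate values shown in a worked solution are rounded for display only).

σ√T = 0.3512·√0.3435 = 0.205834
d₁ = (ln(S/K) + (r+σ²/2)T) / (σ√T) = (ln(77.35/87.47) + (0.051+0.3512²/2)·0.3435) / 0.205834 = (-0.122955 + 0.038702) / 0.205834 = -0.409324
d₂ = d₁ − σ√T = -0.409324 − 0.205834 = -0.615158
e^{−rT} = e^{−0.051·0.3435} = 0.982634
N(d₁) = 0.341151,  N(d₂) = 0.269225
Call price V = S·N(d₁) − K·e^{−rT}·N(d₂) = 26.388031 − 23.140169 = 3.247862
Δ = N(d₁) = 0.341151

price = 3.247862
Δ = 0.341151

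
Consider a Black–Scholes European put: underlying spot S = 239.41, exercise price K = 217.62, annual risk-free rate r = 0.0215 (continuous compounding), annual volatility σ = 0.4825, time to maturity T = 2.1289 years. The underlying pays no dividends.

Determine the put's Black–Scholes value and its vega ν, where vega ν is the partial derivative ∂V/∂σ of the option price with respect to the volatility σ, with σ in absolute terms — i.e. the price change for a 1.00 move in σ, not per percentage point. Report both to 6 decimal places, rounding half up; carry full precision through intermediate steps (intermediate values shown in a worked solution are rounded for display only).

σ√T = 0.4825·√2.1289 = 0.704004
d₁ = (ln(S/K) + (r+σ²/2)T) / (σ√T) = (ln(239.41/217.62) + (0.0215+0.4825²/2)·2.1289) / 0.704004 = (0.095427 + 0.293582) / 0.704004 = 0.552567
d₂ = d₁ − σ√T = 0.552567 − 0.704004 = -0.151437
e^{−rT} = e^{−0.0215·2.1289} = 0.955260
N(−d₁) = 0.290280,  N(−d₂) = 0.560184
Put price V = K·e^{−rT}·N(−d₂) − S·N(−d₁) = 116.453249 − 69.495942 = 46.957307
φ(d₁) = (1/√(2π))·e^{−d₁²/2} = 0.342459
ν = S·φ(d₁)·√T = 119.626774

price = 46.957307
ν = 119.626774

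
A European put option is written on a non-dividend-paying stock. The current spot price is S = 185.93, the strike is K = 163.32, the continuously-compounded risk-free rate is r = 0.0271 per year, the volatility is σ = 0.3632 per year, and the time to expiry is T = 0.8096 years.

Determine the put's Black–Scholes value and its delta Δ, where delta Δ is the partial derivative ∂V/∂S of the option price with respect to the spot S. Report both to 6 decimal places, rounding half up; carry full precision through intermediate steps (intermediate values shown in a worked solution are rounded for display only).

σ√T = 0.3632·√0.8096 = 0.326799
d₁ = (ln(S/K) + (r+σ²/2)T) / (σ√T) = (ln(185.93/163.32) + (0.0271+0.3632²/2)·0.8096) / 0.326799 = (0.129659 + 0.075339) / 0.326799 = 0.627290
d₂ = d₁ − σ√T = 0.627290 − 0.326799 = 0.300490
e^{−rT} = e^{−0.0271·0.8096} = 0.978299
N(−d₁) = 0.265235,  N(−d₂) = 0.381902
Put price V = K·e^{−rT}·N(−d₂) − S·N(−d₁) = 61.018606 − 49.315081 = 11.703525
Δ = −N(−d₁) = -0.265235

price = 11.703525
Δ = -0.265235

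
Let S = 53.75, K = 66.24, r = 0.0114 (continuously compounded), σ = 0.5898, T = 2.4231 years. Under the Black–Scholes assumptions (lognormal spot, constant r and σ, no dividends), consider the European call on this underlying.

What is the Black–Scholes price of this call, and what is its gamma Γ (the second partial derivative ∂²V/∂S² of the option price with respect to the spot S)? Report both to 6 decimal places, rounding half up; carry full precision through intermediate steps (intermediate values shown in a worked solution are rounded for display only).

price = 15.941818
Γ = 0.007812

σ√T = 0.5898·√2.4231 = 0.918101
d₁ = (ln(S/K) + (r+σ²/2)T) / (σ√T) = (ln(53.75/66.24) + (0.0114+0.5898²/2)·2.4231) / 0.918101 = (-0.208941 + 0.449078) / 0.918101 = 0.261559
d₂ = d₁ − σ√T = 0.261559 − 0.918101 = -0.656542
e^{−rT} = e^{−0.0114·2.4231} = 0.972755
N(d₁) = 0.603169,  N(d₂) = 0.255738
Call price V = S·N(d₁) − K·e^{−rT}·N(d₂) = 32.420339 − 16.478522 = 15.941818
φ(d₁) = (1/√(2π))·e^{−d₁²/2} = 0.385527
Γ = φ(d₁) / (S·σ·√T) = 0.007812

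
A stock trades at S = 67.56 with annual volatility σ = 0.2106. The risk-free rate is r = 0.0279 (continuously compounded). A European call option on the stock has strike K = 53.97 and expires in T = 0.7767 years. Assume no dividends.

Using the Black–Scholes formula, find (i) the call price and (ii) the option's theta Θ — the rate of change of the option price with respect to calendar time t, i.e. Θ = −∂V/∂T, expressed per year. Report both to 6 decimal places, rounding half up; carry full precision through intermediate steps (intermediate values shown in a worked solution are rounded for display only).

price = 15.222187
Θ = -2.489150

σ√T = 0.2106·√0.7767 = 0.185603
d₁ = (ln(S/K) + (r+σ²/2)T) / (σ√T) = (ln(67.56/53.97) + (0.0279+0.2106²/2)·0.7767) / 0.185603 = (0.224588 + 0.038894) / 0.185603 = 1.419599
d₂ = d₁ − σ√T = 1.419599 − 0.185603 = 1.233996
e^{−rT} = e^{−0.0279·0.7767} = 0.978563
N(d₁) = 0.922138,  N(d₂) = 0.891398
Call price V = S·N(d₁) − K·e^{−rT}·N(d₂) = 62.299632 − 47.077445 = 15.222187
φ(d₁) = (1/√(2π))·e^{−d₁²/2} = 0.145647
Θ = −S·φ(d₁)·σ/(2√T) − r·K·e^{−rT}·N(d₂) = −1.175690 − 1.313461 = -2.489150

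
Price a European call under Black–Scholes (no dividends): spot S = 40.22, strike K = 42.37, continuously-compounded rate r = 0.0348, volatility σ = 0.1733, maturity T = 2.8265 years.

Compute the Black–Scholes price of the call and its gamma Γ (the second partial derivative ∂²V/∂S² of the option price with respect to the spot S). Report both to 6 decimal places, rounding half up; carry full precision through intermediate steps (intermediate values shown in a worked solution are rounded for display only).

σ√T = 0.1733·√2.8265 = 0.291355
d₁ = (ln(S/K) + (r+σ²/2)T) / (σ√T) = (ln(40.22/42.37) + (0.0348+0.1733²/2)·2.8265) / 0.291355 = (-0.052076 + 0.140806) / 0.291355 = 0.304542
d₂ = d₁ − σ√T = 0.304542 − 0.291355 = 0.013187
e^{−rT} = e^{−0.0348·2.8265} = 0.906321
N(d₁) = 0.619643,  N(d₂) = 0.505261
Call price V = S·N(d₁) − K·e^{−rT}·N(d₂) = 24.922024 − 19.402413 = 5.519611
φ(d₁) = (1/√(2π))·e^{−d₁²/2} = 0.380865
Γ = φ(d₁) / (S·σ·√T) = 0.032502

price = 5.519611
Γ = 0.032502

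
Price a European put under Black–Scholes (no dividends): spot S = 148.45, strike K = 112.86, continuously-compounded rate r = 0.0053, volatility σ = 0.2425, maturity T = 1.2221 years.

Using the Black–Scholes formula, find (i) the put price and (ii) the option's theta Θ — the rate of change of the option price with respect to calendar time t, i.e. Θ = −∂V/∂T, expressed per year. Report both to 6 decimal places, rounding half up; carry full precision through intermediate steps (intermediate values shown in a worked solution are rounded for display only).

σ√T = 0.2425·√1.2221 = 0.268080
d₁ = (ln(S/K) + (r+σ²/2)T) / (σ√T) = (ln(148.45/112.86) + (0.0053+0.2425²/2)·1.2221) / 0.268080 = (0.274100 + 0.042411) / 0.268080 = 1.180656
d₂ = d₁ − σ√T = 1.180656 − 0.268080 = 0.912576
e^{−rT} = e^{−0.0053·1.2221} = 0.993544
N(−d₁) = 0.118870,  N(−d₂) = 0.180733
Put price V = K·e^{−rT}·N(−d₂) − S·N(−d₁) = 20.265824 − 17.646207 = 2.619618
φ(d₁) = (1/√(2π))·e^{−d₁²/2} = 0.198709
Θ = −S·φ(d₁)·σ/(2√T) + r·K·e^{−rT}·N(−d₂) = −3.235389 + 0.107409 = -3.127980

price = 2.619618
Θ = -3.127980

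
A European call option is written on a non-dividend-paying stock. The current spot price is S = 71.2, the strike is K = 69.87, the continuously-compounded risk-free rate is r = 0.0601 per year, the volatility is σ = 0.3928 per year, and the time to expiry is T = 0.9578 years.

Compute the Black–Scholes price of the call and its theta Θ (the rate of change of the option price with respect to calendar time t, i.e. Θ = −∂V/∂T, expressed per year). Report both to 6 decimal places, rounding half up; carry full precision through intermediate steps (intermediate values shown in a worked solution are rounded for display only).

price = 13.275741
Θ = -7.273306

σ√T = 0.3928·√0.9578 = 0.384423
d₁ = (ln(S/K) + (r+σ²/2)T) / (σ√T) = (ln(71.2/69.87) + (0.0601+0.3928²/2)·0.9578) / 0.384423 = (0.018856 + 0.131454) / 0.384423 = 0.391004
d₂ = d₁ − σ√T = 0.391004 − 0.384423 = 0.006581
e^{−rT} = e^{−0.0601·0.9578} = 0.944062
N(d₁) = 0.652103,  N(d₂) = 0.502625
Call price V = S·N(d₁) − K·e^{−rT}·N(d₂) = 46.429711 − 33.153970 = 13.275741
φ(d₁) = (1/√(2π))·e^{−d₁²/2} = 0.369583
Θ = −S·φ(d₁)·σ/(2√T) − r·K·e^{−rT}·N(d₂) = −5.280753 − 1.992554 = -7.273306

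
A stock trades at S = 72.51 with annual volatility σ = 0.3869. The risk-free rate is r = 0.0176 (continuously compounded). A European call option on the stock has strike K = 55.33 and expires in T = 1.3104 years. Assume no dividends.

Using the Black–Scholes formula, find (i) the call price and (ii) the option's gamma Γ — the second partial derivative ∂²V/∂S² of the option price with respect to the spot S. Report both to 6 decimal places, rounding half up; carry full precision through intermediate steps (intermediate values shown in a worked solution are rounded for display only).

σ√T = 0.3869·√1.3104 = 0.442895
d₁ = (ln(S/K) + (r+σ²/2)T) / (σ√T) = (ln(72.51/55.33) + (0.0176+0.3869²/2)·1.3104) / 0.442895 = (0.270409 + 0.121141) / 0.442895 = 0.884070
d₂ = d₁ − σ√T = 0.884070 − 0.442895 = 0.441175
e^{−rT} = e^{−0.0176·1.3104} = 0.977201
N(d₁) = 0.811671,  N(d₂) = 0.670457
Call price V = S·N(d₁) − K·e^{−rT}·N(d₂) = 58.854254 − 36.250620 = 22.603634
φ(d₁) = (1/√(2π))·e^{−d₁²/2} = 0.269893
Γ = φ(d₁) / (S·σ·√T) = 0.008404

price = 22.603634
Γ = 0.008404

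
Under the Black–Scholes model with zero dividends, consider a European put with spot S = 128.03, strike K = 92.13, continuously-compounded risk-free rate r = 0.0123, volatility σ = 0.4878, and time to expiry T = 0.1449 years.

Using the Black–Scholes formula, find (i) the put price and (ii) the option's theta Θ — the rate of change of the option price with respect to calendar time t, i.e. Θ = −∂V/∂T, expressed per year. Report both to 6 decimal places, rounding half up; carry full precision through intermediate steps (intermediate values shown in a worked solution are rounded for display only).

σ√T = 0.4878·√0.1449 = 0.185685
d₁ = (ln(S/K) + (r+σ²/2)T) / (σ√T) = (ln(128.03/92.13) + (0.0123+0.4878²/2)·0.1449) / 0.185685 = (0.329064 + 0.019022) / 0.185685 = 1.874607
d₂ = d₁ − σ√T = 1.874607 − 0.185685 = 1.688922
e^{−rT} = e^{−0.0123·0.1449} = 0.998219
N(−d₁) = 0.030423,  N(−d₂) = 0.045617
Put price V = K·e^{−rT}·N(−d₂) − S·N(−d₁) = 4.195229 − 3.895112 = 0.300116
φ(d₁) = (1/√(2π))·e^{−d₁²/2} = 0.068837
Θ = −S·φ(d₁)·σ/(2√T) + r·K·e^{−rT}·N(−d₂) = −5.646918 + 0.051601 = -5.595317

price = 0.300116
Θ = -5.595317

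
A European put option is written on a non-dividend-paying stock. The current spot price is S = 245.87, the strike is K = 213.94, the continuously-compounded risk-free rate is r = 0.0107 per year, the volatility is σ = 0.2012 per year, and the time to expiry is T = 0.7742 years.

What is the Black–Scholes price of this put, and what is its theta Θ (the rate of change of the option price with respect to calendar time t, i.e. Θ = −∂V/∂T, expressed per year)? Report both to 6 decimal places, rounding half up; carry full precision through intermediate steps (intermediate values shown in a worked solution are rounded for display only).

price = 4.577028
Θ = -6.819148

σ√T = 0.2012·√0.7742 = 0.177033
d₁ = (ln(S/K) + (r+σ²/2)T) / (σ√T) = (ln(245.87/213.94) + (0.0107+0.2012²/2)·0.7742) / 0.177033 = (0.139107 + 0.023954) / 0.177033 = 0.921080
d₂ = d₁ − σ√T = 0.921080 − 0.177033 = 0.744047
e^{−rT} = e^{−0.0107·0.7742} = 0.991750
N(−d₁) = 0.178504,  N(−d₂) = 0.228424
Put price V = K·e^{−rT}·N(−d₂) − S·N(−d₁) = 48.465900 − 43.888873 = 4.577028
φ(d₁) = (1/√(2π))·e^{−d₁²/2} = 0.261027
Θ = −S·φ(d₁)·σ/(2√T) + r·K·e^{−rT}·N(−d₂) = −7.337733 + 0.518585 = -6.819148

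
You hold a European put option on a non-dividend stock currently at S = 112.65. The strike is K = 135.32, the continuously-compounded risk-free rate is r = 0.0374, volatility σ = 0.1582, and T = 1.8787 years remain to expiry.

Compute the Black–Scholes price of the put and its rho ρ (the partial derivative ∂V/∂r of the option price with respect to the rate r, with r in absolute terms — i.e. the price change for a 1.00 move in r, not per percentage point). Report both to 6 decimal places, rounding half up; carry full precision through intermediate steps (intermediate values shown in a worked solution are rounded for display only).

σ√T = 0.1582·√1.8787 = 0.216838
d₁ = (ln(S/K) + (r+σ²/2)T) / (σ√T) = (ln(112.65/135.32) + (0.0374+0.1582²/2)·1.8787) / 0.216838 = (-0.183357 + 0.093773) / 0.216838 = -0.413138
d₂ = d₁ − σ√T = -0.413138 − 0.216838 = -0.629976
e^{−rT} = e^{−0.0374·1.8787} = 0.932148
N(−d₁) = 0.660247,  N(−d₂) = 0.735645
Put price V = K·e^{−rT}·N(−d₂) − S·N(−d₁) = 92.792988 − 74.376849 = 18.416139
ρ = −K·T·e^{−rT}·N(−d₂) = -174.330186

price = 18.416139
ρ = -174.330186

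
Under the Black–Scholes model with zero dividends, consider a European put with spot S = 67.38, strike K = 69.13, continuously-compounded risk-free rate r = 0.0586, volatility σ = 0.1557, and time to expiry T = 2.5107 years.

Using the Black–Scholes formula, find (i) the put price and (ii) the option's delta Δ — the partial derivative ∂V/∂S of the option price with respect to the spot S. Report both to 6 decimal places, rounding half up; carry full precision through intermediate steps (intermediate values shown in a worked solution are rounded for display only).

σ√T = 0.1557·√2.5107 = 0.246710
d₁ = (ln(S/K) + (r+σ²/2)T) / (σ√T) = (ln(67.38/69.13) + (0.0586+0.1557²/2)·2.5107) / 0.246710 = (-0.025641 + 0.177560) / 0.246710 = 0.615782
d₂ = d₁ − σ√T = 0.615782 − 0.246710 = 0.369072
e^{−rT} = e^{−0.0586·2.5107} = 0.863184
N(−d₁) = 0.269019,  N(−d₂) = 0.356037
Put price V = K·e^{−rT}·N(−d₂) − S·N(−d₁) = 21.245412 − 18.126518 = 3.118894
Δ = −N(−d₁) = -0.269019

price = 3.118894
Δ = -0.269019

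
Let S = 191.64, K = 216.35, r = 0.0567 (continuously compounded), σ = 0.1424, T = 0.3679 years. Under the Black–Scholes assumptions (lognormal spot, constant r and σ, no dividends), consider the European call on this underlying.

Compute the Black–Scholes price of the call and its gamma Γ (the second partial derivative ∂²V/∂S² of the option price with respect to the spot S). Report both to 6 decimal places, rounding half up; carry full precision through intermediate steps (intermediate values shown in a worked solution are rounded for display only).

σ√T = 0.1424·√0.3679 = 0.086372
d₁ = (ln(S/K) + (r+σ²/2)T) / (σ√T) = (ln(191.64/216.35) + (0.0567+0.1424²/2)·0.3679) / 0.086372 = (-0.121279 + 0.024590) / 0.086372 = -1.119442
d₂ = d₁ − σ√T = -1.119442 − 0.086372 = -1.205814
e^{−rT} = e^{−0.0567·0.3679} = 0.979356
N(d₁) = 0.131476,  N(d₂) = 0.113945
Call price V = S·N(d₁) − K·e^{−rT}·N(d₂) = 25.196043 − 24.143008 = 1.053035
φ(d₁) = (1/√(2π))·e^{−d₁²/2} = 0.213202
Γ = φ(d₁) / (S·σ·√T) = 0.012880

price = 1.053035
Γ = 0.012880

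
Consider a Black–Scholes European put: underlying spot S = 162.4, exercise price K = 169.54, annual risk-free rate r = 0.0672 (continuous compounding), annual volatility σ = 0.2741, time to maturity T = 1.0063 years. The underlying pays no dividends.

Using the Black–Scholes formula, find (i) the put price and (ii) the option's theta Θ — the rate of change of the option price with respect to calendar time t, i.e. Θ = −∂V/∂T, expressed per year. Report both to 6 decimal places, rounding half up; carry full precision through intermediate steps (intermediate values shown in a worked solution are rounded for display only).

price = 15.639402
Θ = -3.098380

σ√T = 0.2741·√1.0063 = 0.274962
d₁ = (ln(S/K) + (r+σ²/2)T) / (σ√T) = (ln(162.4/169.54) + (0.0672+0.2741²/2)·1.0063) / 0.274962 = (-0.043026 + 0.105425) / 0.274962 = 0.226937
d₂ = d₁ − σ√T = 0.226937 − 0.274962 = -0.048025
e^{−rT} = e^{−0.0672·1.0063} = 0.934612
N(−d₁) = 0.410237,  N(−d₂) = 0.519152
Put price V = K·e^{−rT}·N(−d₂) − S·N(−d₁) = 82.261810 − 66.622408 = 15.639402
φ(d₁) = (1/√(2π))·e^{−d₁²/2} = 0.388801
Θ = −S·φ(d₁)·σ/(2√T) + r·K·e^{−rT}·N(−d₂) = −8.626374 + 5.527994 = -3.098380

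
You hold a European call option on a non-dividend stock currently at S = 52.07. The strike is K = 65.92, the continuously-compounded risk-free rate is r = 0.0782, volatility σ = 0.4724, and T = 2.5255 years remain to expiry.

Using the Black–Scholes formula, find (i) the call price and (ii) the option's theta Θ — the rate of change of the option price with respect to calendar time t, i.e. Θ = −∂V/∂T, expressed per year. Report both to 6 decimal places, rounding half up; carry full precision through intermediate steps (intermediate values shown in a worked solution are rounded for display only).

σ√T = 0.4724·√2.5255 = 0.750730
d₁ = (ln(S/K) + (r+σ²/2)T) / (σ√T) = (ln(52.07/65.92) + (0.0782+0.4724²/2)·2.5255) / 0.750730 = (-0.235853 + 0.479292) / 0.750730 = 0.324269
d₂ = d₁ − σ√T = 0.324269 − 0.750730 = -0.426460
e^{−rT} = e^{−0.0782·2.5255} = 0.820785
N(d₁) = 0.627133,  N(d₂) = 0.334886
Call price V = S·N(d₁) − K·e^{−rT}·N(d₂) = 32.654814 − 18.119405 = 14.535409
φ(d₁) = (1/√(2π))·e^{−d₁²/2} = 0.378510
Θ = −S·φ(d₁)·σ/(2√T) − r·K·e^{−rT}·N(d₂) = −2.929346 − 1.416937 = -4.346283

price = 14.535409
Θ = -4.346283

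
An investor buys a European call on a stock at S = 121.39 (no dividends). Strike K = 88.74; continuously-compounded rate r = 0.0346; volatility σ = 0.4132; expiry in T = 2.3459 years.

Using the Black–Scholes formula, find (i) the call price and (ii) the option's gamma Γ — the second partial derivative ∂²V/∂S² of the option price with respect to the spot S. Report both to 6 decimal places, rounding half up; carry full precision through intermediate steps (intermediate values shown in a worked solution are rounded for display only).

price = 49.534829
Γ = 0.003339

σ√T = 0.4132·√2.3459 = 0.632871
d₁ = (ln(S/K) + (r+σ²/2)T) / (σ√T) = (ln(121.39/88.74) + (0.0346+0.4132²/2)·2.3459) / 0.632871 = (0.313298 + 0.281431) / 0.632871 = 0.939731
d₂ = d₁ − σ√T = 0.939731 − 0.632871 = 0.306861
e^{−rT} = e^{−0.0346·2.3459} = 0.922039
N(d₁) = 0.826322,  N(d₂) = 0.620525
Call price V = S·N(d₁) − K·e^{−rT}·N(d₂) = 100.307270 − 50.772440 = 49.534829
φ(d₁) = (1/√(2π))·e^{−d₁²/2} = 0.256536
Γ = φ(d₁) / (S·σ·√T) = 0.003339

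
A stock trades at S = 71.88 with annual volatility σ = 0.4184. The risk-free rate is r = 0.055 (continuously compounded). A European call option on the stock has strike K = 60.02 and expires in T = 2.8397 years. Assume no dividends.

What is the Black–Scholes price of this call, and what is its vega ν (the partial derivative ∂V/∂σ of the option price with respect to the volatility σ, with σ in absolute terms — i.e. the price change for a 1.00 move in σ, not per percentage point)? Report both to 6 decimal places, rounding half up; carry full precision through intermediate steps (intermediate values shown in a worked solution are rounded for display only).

price = 29.046034
ν = 34.247907

σ√T = 0.4184·√2.8397 = 0.705063
d₁ = (ln(S/K) + (r+σ²/2)T) / (σ√T) = (ln(71.88/60.02) + (0.055+0.4184²/2)·2.8397) / 0.705063 = (0.180320 + 0.404740) / 0.705063 = 0.829799
d₂ = d₁ − σ√T = 0.829799 − 0.705063 = 0.124736
e^{−rT} = e^{−0.055·2.8397} = 0.855402
N(d₁) = 0.796674,  N(d₂) = 0.549634
Call price V = S·N(d₁) − K·e^{−rT}·N(d₂) = 57.264913 − 28.218880 = 29.046034
φ(d₁) = (1/√(2π))·e^{−d₁²/2} = 0.282742
ν = S·φ(d₁)·√T = 34.247907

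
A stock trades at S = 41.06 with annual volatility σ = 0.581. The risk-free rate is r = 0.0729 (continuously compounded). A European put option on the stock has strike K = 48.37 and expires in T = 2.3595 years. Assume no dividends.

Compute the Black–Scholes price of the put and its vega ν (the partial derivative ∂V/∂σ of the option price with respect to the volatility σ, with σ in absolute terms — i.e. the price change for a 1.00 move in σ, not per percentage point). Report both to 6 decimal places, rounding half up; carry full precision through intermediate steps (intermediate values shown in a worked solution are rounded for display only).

σ√T = 0.581·√2.3595 = 0.892455
d₁ = (ln(S/K) + (r+σ²/2)T) / (σ√T) = (ln(41.06/48.37) + (0.0729+0.581²/2)·2.3595) / 0.892455 = (-0.163845 + 0.570245) / 0.892455 = 0.455373
d₂ = d₁ − σ√T = 0.455373 − 0.892455 = -0.437082
e^{−rT} = e^{−0.0729·2.3595} = 0.841973
N(−d₁) = 0.324420,  N(−d₂) = 0.668974
Put price V = K·e^{−rT}·N(−d₂) − S·N(−d₁) = 27.244781 − 13.320703 = 13.924078
φ(d₁) = (1/√(2π))·e^{−d₁²/2} = 0.359651
ν = S·φ(d₁)·√T = 22.683515

price = 13.924078
ν = 22.683515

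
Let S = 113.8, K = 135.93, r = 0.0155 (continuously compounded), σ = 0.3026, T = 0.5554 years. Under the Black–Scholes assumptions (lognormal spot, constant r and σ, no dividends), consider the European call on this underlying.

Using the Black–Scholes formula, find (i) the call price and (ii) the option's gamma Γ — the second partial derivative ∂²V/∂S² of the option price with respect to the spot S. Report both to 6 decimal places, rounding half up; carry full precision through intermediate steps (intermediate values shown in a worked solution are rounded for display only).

σ√T = 0.3026·√0.5554 = 0.225513
d₁ = (ln(S/K) + (r+σ²/2)T) / (σ√T) = (ln(113.8/135.93) + (0.0155+0.3026²/2)·0.5554) / 0.225513 = (-0.177698 + 0.034037) / 0.225513 = -0.637039
d₂ = d₁ − σ√T = -0.637039 − 0.225513 = -0.862552
e^{−rT} = e^{−0.0155·0.5554} = 0.991428
N(d₁) = 0.262050,  N(d₂) = 0.194192
Call price V = S·N(d₁) − K·e^{−rT}·N(d₂) = 29.821247 − 26.170226 = 3.651021
φ(d₁) = (1/√(2π))·e^{−d₁²/2} = 0.325677
Γ = φ(d₁) / (S·σ·√T) = 0.012690

price = 3.651021
Γ = 0.012690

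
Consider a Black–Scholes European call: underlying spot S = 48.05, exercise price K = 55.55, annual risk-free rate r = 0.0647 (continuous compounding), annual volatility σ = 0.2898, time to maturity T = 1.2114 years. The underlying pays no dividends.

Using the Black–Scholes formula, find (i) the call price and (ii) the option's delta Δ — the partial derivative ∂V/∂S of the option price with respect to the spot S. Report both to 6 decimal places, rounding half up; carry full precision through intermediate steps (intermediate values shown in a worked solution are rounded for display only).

price = 4.777973
Δ = 0.480253

σ√T = 0.2898·√1.2114 = 0.318964
d₁ = (ln(S/K) + (r+σ²/2)T) / (σ√T) = (ln(48.05/55.55) + (0.0647+0.2898²/2)·1.2114) / 0.318964 = (-0.145041 + 0.129247) / 0.318964 = -0.049519
d₂ = d₁ − σ√T = -0.049519 − 0.318964 = -0.368483
e^{−rT} = e^{−0.0647·1.2114} = 0.924615
N(d₁) = 0.480253,  N(d₂) = 0.356257
Call price V = S·N(d₁) − K·e^{−rT}·N(d₂) = 23.076157 − 18.298184 = 4.777973
Δ = N(d₁) = 0.480253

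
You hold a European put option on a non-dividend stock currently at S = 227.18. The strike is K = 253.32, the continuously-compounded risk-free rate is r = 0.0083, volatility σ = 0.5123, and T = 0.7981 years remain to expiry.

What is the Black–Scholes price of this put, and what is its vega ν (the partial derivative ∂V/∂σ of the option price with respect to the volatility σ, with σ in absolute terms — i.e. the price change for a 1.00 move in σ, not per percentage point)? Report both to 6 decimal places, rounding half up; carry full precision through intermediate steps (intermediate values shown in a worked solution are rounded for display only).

σ√T = 0.5123·√0.7981 = 0.457671
d₁ = (ln(S/K) + (r+σ²/2)T) / (σ√T) = (ln(227.18/253.32) + (0.0083+0.5123²/2)·0.7981) / 0.457671 = (-0.108911 + 0.111355) / 0.457671 = 0.005341
d₂ = d₁ − σ√T = 0.005341 − 0.457671 = -0.452329
e^{−rT} = e^{−0.0083·0.7981} = 0.993398
N(−d₁) = 0.497869,  N(−d₂) = 0.674484
Put price V = K·e^{−rT}·N(−d₂) − S·N(−d₁) = 169.732237 − 113.105910 = 56.626327
φ(d₁) = (1/√(2π))·e^{−d₁²/2} = 0.398937
ν = S·φ(d₁)·√T = 80.965988

price = 56.626327
ν = 80.965988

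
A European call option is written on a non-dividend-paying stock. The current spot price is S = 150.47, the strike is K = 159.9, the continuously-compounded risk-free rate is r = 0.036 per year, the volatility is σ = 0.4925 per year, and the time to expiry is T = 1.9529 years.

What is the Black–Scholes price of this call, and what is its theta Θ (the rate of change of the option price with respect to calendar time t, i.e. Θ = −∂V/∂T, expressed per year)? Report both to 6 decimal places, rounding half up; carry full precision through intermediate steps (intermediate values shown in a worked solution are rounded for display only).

σ√T = 0.4925·√1.9529 = 0.688250
d₁ = (ln(S/K) + (r+σ²/2)T) / (σ√T) = (ln(150.47/159.9) + (0.036+0.4925²/2)·1.9529) / 0.688250 = (-0.060785 + 0.307148) / 0.688250 = 0.357956
d₂ = d₁ − σ√T = 0.357956 − 0.688250 = -0.330294
e^{−rT} = e^{−0.036·1.9529} = 0.932110
N(d₁) = 0.639812,  N(d₂) = 0.370589
Call price V = S·N(d₁) − K·e^{−rT}·N(d₂) = 96.272521 − 55.234226 = 41.038294
φ(d₁) = (1/√(2π))·e^{−d₁²/2} = 0.374185
Θ = −S·φ(d₁)·σ/(2√T) − r·K·e^{−rT}·N(d₂) = −9.921390 − 1.988432 = -11.909822

price = 41.038294
Θ = -11.909822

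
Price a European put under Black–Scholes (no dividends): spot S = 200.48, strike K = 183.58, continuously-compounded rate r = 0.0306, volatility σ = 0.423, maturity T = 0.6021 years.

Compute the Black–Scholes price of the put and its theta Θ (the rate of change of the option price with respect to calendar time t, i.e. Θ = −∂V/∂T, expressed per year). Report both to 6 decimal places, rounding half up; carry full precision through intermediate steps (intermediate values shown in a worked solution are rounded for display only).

σ√T = 0.423·√0.6021 = 0.328227
d₁ = (ln(S/K) + (r+σ²/2)T) / (σ√T) = (ln(200.48/183.58) + (0.0306+0.423²/2)·0.6021) / 0.328227 = (0.088064 + 0.072291) / 0.328227 = 0.488548
d₂ = d₁ − σ√T = 0.488548 − 0.328227 = 0.160321
e^{−rT} = e^{−0.0306·0.6021} = 0.981744
N(−d₁) = 0.312581,  N(−d₂) = 0.436314
Put price V = K·e^{−rT}·N(−d₂) − S·N(−d₁) = 78.636319 − 62.666212 = 15.970107
φ(d₁) = (1/√(2π))·e^{−d₁²/2} = 0.354064
Θ = −S·φ(d₁)·σ/(2√T) + r·K·e^{−rT}·N(−d₂) = −19.347669 + 2.406271 = -16.941398

price = 15.970107
Θ = -16.941398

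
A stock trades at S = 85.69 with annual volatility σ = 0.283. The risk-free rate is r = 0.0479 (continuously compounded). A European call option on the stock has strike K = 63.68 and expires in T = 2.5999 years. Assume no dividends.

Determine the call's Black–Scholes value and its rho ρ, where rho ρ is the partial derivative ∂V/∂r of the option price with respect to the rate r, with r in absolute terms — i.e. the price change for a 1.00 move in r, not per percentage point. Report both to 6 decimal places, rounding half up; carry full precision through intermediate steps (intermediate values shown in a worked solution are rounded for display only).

price = 32.464229
ρ = 110.592836

σ√T = 0.283·√2.5999 = 0.456315
d₁ = (ln(S/K) + (r+σ²/2)T) / (σ√T) = (ln(85.69/63.68) + (0.0479+0.283²/2)·2.5999) / 0.456315 = (0.296866 + 0.228647) / 0.456315 = 1.151644
d₂ = d₁ − σ√T = 1.151644 − 0.456315 = 0.695329
e^{−rT} = e^{−0.0479·2.5999} = 0.882907
N(d₁) = 0.875266,  N(d₂) = 0.756575
Call price V = S·N(d₁) − K·e^{−rT}·N(d₂) = 75.001571 − 42.537342 = 32.464229
ρ = K·T·e^{−rT}·N(d₂) = 110.592836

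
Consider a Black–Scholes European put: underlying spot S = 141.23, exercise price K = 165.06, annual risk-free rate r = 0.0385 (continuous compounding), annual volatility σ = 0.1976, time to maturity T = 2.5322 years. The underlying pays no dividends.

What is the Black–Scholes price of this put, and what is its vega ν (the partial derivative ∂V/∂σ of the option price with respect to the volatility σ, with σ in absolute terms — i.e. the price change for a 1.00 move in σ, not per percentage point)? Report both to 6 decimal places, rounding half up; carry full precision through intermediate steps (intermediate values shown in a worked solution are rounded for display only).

price = 22.733519
ν = 89.620710

σ√T = 0.1976·√2.5322 = 0.314439
d₁ = (ln(S/K) + (r+σ²/2)T) / (σ√T) = (ln(141.23/165.06) + (0.0385+0.1976²/2)·2.5322) / 0.314439 = (-0.155919 + 0.146926) / 0.314439 = -0.028603
d₂ = d₁ − σ√T = -0.028603 − 0.314439 = -0.343041
e^{−rT} = e^{−0.0385·2.5322} = 0.907112
N(−d₁) = 0.511409,  N(−d₂) = 0.634216
Put price V = K·e^{−rT}·N(−d₂) − S·N(−d₁) = 94.959841 − 72.226322 = 22.733519
φ(d₁) = (1/√(2π))·e^{−d₁²/2} = 0.398779
ν = S·φ(d₁)·√T = 89.620710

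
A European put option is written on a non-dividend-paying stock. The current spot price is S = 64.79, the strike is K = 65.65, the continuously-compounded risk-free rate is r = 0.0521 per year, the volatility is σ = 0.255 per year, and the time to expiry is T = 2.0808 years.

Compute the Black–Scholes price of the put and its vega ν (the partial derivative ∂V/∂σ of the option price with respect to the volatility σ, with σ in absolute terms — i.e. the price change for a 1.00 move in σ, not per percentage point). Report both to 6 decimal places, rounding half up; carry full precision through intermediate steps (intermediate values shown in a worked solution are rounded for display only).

σ√T = 0.255·√2.0808 = 0.367837
d₁ = (ln(S/K) + (r+σ²/2)T) / (σ√T) = (ln(64.79/65.65) + (0.0521+0.255²/2)·2.0808) / 0.367837 = (-0.013186 + 0.176062) / 0.367837 = 0.442792
d₂ = d₁ − σ√T = 0.442792 − 0.367837 = 0.074955
e^{−rT} = e^{−0.0521·2.0808} = 0.897260
N(−d₁) = 0.328958,  N(−d₂) = 0.470125
Put price V = K·e^{−rT}·N(−d₂) − S·N(−d₁) = 27.692774 − 21.313188 = 6.379586
φ(d₁) = (1/√(2π))·e^{−d₁²/2} = 0.361689
ν = S·φ(d₁)·√T = 33.803233

price = 6.379586
ν = 33.803233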